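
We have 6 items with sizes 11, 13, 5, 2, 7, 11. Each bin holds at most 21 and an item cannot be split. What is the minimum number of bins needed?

Total = 13 + 11 + 11 + 7 + 5 + 2 = 49.
Lower bound: ⌈49/21⌉ = 3 bins.
A packing using 3 bins:
  bin 1: 13 + 7 = 20
  bin 2: 11 + 5 + 2 = 18
  bin 3: 11 = 11
This matches the lower bound, so 3 is optimal.

3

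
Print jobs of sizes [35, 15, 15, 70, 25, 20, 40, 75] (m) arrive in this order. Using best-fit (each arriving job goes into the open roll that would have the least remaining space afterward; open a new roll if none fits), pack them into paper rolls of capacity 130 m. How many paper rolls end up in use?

  35 → roll 1 (new)  [load 35/130]
  15 → roll 1  [load 50/130]
  15 → roll 1  [load 65/130]
  70 → roll 2 (new)  [load 70/130]
  25 → roll 2  [load 95/130]
  20 → roll 2  [load 115/130]
  40 → roll 1  [load 105/130]
  75 → roll 3 (new)  [load 75/130]
3 paper rolls opened.

3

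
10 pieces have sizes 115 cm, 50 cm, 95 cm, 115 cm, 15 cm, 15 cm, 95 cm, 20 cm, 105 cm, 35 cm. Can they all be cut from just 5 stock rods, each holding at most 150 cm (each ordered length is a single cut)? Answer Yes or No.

Yes

A valid assignment using 5 stock rods:
  stock rod 1: 115 + 35 = 150
  stock rod 2: 115 + 20 + 15 = 150
  stock rod 3: 105 + 15 = 120
  stock rod 4: 95 + 50 = 145
  stock rod 5: 95 = 95
Every load is within 150 cm, so 5 stock rods suffice.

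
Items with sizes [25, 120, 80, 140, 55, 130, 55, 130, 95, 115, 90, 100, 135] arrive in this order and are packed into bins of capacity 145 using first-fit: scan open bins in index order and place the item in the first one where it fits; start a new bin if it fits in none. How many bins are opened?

10

  25 → bin 1 (new)  [load 25/145]
  120 → bin 1  [load 145/145]
  80 → bin 2 (new)  [load 80/145]
  140 → bin 3 (new)  [load 140/145]
  55 → bin 2  [load 135/145]
  130 → bin 4 (new)  [load 130/145]
  55 → bin 5 (new)  [load 55/145]
  130 → bin 6 (new)  [load 130/145]
  95 → bin 7 (new)  [load 95/145]
  115 → bin 8 (new)  [load 115/145]
  90 → bin 5  [load 145/145]
  100 → bin 9 (new)  [load 100/145]
  135 → bin 10 (new)  [load 135/145]
10 bins opened.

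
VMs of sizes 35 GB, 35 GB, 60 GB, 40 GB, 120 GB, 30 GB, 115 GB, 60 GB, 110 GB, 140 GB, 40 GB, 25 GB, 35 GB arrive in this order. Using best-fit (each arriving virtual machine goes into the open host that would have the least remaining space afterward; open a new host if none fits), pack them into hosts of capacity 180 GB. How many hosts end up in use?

5

  35 → host 1 (new)  [load 35/180]
  35 → host 1  [load 70/180]
  60 → host 1  [load 130/180]
  40 → host 1  [load 170/180]
  120 → host 2 (new)  [load 120/180]
  30 → host 2  [load 150/180]
  115 → host 3 (new)  [load 115/180]
  60 → host 3  [load 175/180]
  110 → host 4 (new)  [load 110/180]
  140 → host 5 (new)  [load 140/180]
  40 → host 5  [load 180/180]
  25 → host 2  [load 175/180]
  35 → host 4  [load 145/180]
5 hosts opened.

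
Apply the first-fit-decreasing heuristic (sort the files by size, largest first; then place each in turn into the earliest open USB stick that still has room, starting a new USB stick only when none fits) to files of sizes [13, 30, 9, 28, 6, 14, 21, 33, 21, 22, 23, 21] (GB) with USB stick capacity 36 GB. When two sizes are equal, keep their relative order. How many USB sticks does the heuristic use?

8

Sorted descending: 33, 30, 28, 23, 22, 21, 21, 21, 14, 13, 9, 6.
  33 → USB stick 1 (new)  [load 33/36]
  30 → USB stick 2 (new)  [load 30/36]
  28 → USB stick 3 (new)  [load 28/36]
  23 → USB stick 4 (new)  [load 23/36]
  22 → USB stick 5 (new)  [load 22/36]
  21 → USB stick 6 (new)  [load 21/36]
  21 → USB stick 7 (new)  [load 21/36]
  21 → USB stick 8 (new)  [load 21/36]
  14 → USB stick 5  [load 36/36]
  13 → USB stick 4  [load 36/36]
  9 → USB stick 6  [load 30/36]
  6 → USB stick 2  [load 36/36]
8 USB sticks opened.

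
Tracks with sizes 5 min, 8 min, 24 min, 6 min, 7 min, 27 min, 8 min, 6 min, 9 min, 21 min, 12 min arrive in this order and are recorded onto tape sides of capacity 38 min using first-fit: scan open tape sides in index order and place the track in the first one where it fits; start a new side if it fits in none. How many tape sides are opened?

4

  5 → side 1 (new)  [load 5/38]
  8 → side 1  [load 13/38]
  24 → side 1  [load 37/38]
  6 → side 2 (new)  [load 6/38]
  7 → side 2  [load 13/38]
  27 → side 3 (new)  [load 27/38]
  8 → side 2  [load 21/38]
  6 → side 2  [load 27/38]
  9 → side 2  [load 36/38]
  21 → side 4 (new)  [load 21/38]
  12 → side 4  [load 33/38]
4 tape sides opened.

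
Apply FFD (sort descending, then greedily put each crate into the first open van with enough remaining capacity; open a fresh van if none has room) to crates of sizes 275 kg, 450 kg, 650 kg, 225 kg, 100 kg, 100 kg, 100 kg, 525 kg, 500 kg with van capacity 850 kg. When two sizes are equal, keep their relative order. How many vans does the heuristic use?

Sorted descending: 650, 525, 500, 450, 275, 225, 100, 100, 100.
  650 → van 1 (new)  [load 650/850]
  525 → van 2 (new)  [load 525/850]
  500 → van 3 (new)  [load 500/850]
  450 → van 4 (new)  [load 450/850]
  275 → van 2  [load 800/850]
  225 → van 3  [load 725/850]
  100 → van 1  [load 750/850]
  100 → van 1  [load 850/850]
  100 → van 3  [load 825/850]
4 vans opened.

4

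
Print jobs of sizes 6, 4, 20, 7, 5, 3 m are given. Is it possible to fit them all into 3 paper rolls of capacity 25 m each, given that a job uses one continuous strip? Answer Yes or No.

A valid assignment using 2 paper rolls:
  roll 1: 20 + 5 = 25
  roll 2: 7 + 6 + 4 + 3 = 20
That uses only 2 ≤ 3, so 3 paper rolls are enough.

Yes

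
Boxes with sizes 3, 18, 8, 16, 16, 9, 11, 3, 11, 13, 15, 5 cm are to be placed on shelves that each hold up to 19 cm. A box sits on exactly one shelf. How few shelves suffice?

Total = 18 + 16 + 16 + 15 + 13 + 11 + 11 + 9 + 8 + 5 + 3 + 3 = 128 cm.
Lower bound: ⌈128/19⌉ = 7 shelves.
A packing using 8 shelves:
  shelf 1: 18 = 18
  shelf 2: 16 + 3 = 19
  shelf 3: 16 + 3 = 19
  shelf 4: 15 = 15
  shelf 5: 13 + 5 = 18
  shelf 6: 11 + 8 = 19
  shelf 7: 11 = 11
  shelf 8: 9 = 9
No arrangement into 7 shelves stays within capacity, so 8 is optimal.

8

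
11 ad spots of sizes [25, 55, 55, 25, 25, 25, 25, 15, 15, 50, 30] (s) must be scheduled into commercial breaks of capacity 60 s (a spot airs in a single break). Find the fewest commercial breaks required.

Total = 55 + 55 + 50 + 30 + 25 + 25 + 25 + 25 + 25 + 15 + 15 = 345 s.
Lower bound: ⌈345/60⌉ = 6 commercial breaks.
A packing using 7 commercial breaks:
  break 1: 55 = 55
  break 2: 55 = 55
  break 3: 50 = 50
  break 4: 30 + 25 = 55
  break 5: 25 + 25 = 50
  break 6: 25 + 25 = 50
  break 7: 15 + 15 = 30
No arrangement into 6 commercial breaks stays within capacity, so 7 is optimal.

7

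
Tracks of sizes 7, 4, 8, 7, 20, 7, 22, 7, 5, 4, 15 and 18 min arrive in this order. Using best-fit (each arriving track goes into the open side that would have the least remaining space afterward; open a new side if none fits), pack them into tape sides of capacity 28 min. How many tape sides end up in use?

5

  7 → side 1 (new)  [load 7/28]
  4 → side 1  [load 11/28]
  8 → side 1  [load 19/28]
  7 → side 1  [load 26/28]
  20 → side 2 (new)  [load 20/28]
  7 → side 2  [load 27/28]
  22 → side 3 (new)  [load 22/28]
  7 → side 4 (new)  [load 7/28]
  5 → side 3  [load 27/28]
  4 → side 4  [load 11/28]
  15 → side 4  [load 26/28]
  18 → side 5 (new)  [load 18/28]
5 tape sides opened.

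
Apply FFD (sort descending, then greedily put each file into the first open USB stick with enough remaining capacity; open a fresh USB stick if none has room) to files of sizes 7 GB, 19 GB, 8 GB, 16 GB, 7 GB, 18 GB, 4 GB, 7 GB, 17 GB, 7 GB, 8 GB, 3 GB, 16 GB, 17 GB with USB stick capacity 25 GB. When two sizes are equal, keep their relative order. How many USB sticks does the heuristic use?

Sorted descending: 19, 18, 17, 17, 16, 16, 8, 8, 7, 7, 7, 7, 4, 3.
  19 → USB stick 1 (new)  [load 19/25]
  18 → USB stick 2 (new)  [load 18/25]
  17 → USB stick 3 (new)  [load 17/25]
  17 → USB stick 4 (new)  [load 17/25]
  16 → USB stick 5 (new)  [load 16/25]
  16 → USB stick 6 (new)  [load 16/25]
  8 → USB stick 3  [load 25/25]
  8 → USB stick 4  [load 25/25]
  7 → USB stick 2  [load 25/25]
  7 → USB stick 5  [load 23/25]
  7 → USB stick 6  [load 23/25]
  7 → USB stick 7 (new)  [load 7/25]
  4 → USB stick 1  [load 23/25]
  3 → USB stick 7  [load 10/25]
7 USB sticks opened.

7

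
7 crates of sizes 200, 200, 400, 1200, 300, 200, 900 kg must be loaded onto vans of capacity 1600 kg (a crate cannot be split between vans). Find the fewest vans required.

Total = 1200 + 900 + 400 + 300 + 200 + 200 + 200 = 3400 kg.
Lower bound: ⌈3400/1600⌉ = 3 vans.
A packing using 3 vans:
  van 1: 1200 + 400 = 1600
  van 2: 900 + 300 + 200 + 200 = 1600
  van 3: 200 = 200
This matches the lower bound, so 3 is optimal.

3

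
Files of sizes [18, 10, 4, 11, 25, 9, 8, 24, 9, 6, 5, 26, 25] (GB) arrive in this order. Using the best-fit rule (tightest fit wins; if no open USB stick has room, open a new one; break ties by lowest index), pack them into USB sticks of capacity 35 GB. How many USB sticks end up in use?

6

  18 → USB stick 1 (new)  [load 18/35]
  10 → USB stick 1  [load 28/35]
  4 → USB stick 1  [load 32/35]
  11 → USB stick 2 (new)  [load 11/35]
  25 → USB stick 3 (new)  [load 25/35]
  9 → USB stick 3  [load 34/35]
  8 → USB stick 2  [load 19/35]
  24 → USB stick 4 (new)  [load 24/35]
  9 → USB stick 4  [load 33/35]
  6 → USB stick 2  [load 25/35]
  5 → USB stick 2  [load 30/35]
  26 → USB stick 5 (new)  [load 26/35]
  25 → USB stick 6 (new)  [load 25/35]
6 USB sticks opened.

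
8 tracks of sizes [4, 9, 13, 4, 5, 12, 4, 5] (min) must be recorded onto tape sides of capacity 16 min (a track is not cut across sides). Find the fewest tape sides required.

Total = 13 + 12 + 9 + 5 + 5 + 4 + 4 + 4 = 56 min.
Lower bound: ⌈56/16⌉ = 4 tape sides.
A packing using 4 tape sides:
  side 1: 13 = 13
  side 2: 12 + 4 = 16
  side 3: 9 + 5 = 14
  side 4: 5 + 4 + 4 = 13
This matches the lower bound, so 4 is optimal.

4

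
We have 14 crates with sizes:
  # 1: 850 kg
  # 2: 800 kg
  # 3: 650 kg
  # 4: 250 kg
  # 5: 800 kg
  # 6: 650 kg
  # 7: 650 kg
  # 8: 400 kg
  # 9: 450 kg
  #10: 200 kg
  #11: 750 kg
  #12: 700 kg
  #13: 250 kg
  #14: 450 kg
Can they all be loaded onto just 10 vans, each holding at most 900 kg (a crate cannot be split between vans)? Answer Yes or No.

A valid assignment using 10 vans:
  van 1: 850 = 850
  van 2: 800 = 800
  van 3: 800 = 800
  van 4: 750 = 750
  van 5: 700 + 200 = 900
  van 6: 650 + 250 = 900
  van 7: 650 + 250 = 900
  van 8: 650 = 650
  van 9: 450 + 450 = 900
  van 10: 400 = 400
Every load is within 900 kg, so 10 vans suffice.

Yes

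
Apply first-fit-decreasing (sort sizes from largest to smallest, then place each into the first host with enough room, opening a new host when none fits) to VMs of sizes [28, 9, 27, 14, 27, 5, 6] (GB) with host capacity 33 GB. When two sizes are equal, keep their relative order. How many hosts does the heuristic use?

Sorted descending: 28, 27, 27, 14, 9, 6, 5.
  28 → host 1 (new)  [load 28/33]
  27 → host 2 (new)  [load 27/33]
  27 → host 3 (new)  [load 27/33]
  14 → host 4 (new)  [load 14/33]
  9 → host 4  [load 23/33]
  6 → host 2  [load 33/33]
  5 → host 1  [load 33/33]
4 hosts opened.

4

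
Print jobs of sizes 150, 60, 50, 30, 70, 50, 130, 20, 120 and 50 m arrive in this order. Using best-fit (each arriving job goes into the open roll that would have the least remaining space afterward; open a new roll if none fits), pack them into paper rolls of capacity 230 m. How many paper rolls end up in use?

  150 → roll 1 (new)  [load 150/230]
  60 → roll 1  [load 210/230]
  50 → roll 2 (new)  [load 50/230]
  30 → roll 2  [load 80/230]
  70 → roll 2  [load 150/230]
  50 → roll 2  [load 200/230]
  130 → roll 3 (new)  [load 130/230]
  20 → roll 1  [load 230/230]
  120 → roll 4 (new)  [load 120/230]
  50 → roll 3  [load 180/230]
4 paper rolls opened.

4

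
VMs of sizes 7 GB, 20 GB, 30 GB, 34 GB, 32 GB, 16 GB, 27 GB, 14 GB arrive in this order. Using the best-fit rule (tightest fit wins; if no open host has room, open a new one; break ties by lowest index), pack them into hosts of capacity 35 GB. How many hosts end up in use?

6

  7 → host 1 (new)  [load 7/35]
  20 → host 1  [load 27/35]
  30 → host 2 (new)  [load 30/35]
  34 → host 3 (new)  [load 34/35]
  32 → host 4 (new)  [load 32/35]
  16 → host 5 (new)  [load 16/35]
  27 → host 6 (new)  [load 27/35]
  14 → host 5  [load 30/35]
6 hosts opened.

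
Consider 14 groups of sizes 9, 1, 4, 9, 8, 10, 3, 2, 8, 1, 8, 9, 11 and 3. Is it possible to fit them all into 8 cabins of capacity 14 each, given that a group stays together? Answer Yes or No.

Yes

A valid assignment using 8 cabins:
  cabin 1: 11 + 3 = 14
  cabin 2: 10 + 4 = 14
  cabin 3: 9 + 3 + 2 = 14
  cabin 4: 9 + 1 + 1 = 11
  cabin 5: 9 = 9
  cabin 6: 8 = 8
  cabin 7: 8 = 8
  cabin 8: 8 = 8
Every load is within 14, so 8 cabins suffice.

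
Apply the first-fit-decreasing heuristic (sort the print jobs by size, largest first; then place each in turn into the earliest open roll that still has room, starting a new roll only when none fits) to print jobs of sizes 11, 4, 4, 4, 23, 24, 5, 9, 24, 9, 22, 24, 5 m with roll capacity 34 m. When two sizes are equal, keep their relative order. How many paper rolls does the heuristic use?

5

Sorted descending: 24, 24, 24, 23, 22, 11, 9, 9, 5, 5, 4, 4, 4.
  24 → roll 1 (new)  [load 24/34]
  24 → roll 2 (new)  [load 24/34]
  24 → roll 3 (new)  [load 24/34]
  23 → roll 4 (new)  [load 23/34]
  22 → roll 5 (new)  [load 22/34]
  11 → roll 4  [load 34/34]
  9 → roll 1  [load 33/34]
  9 → roll 2  [load 33/34]
  5 → roll 3  [load 29/34]
  5 → roll 3  [load 34/34]
  4 → roll 5  [load 26/34]
  4 → roll 5  [load 30/34]
  4 → roll 5  [load 34/34]
5 paper rolls opened.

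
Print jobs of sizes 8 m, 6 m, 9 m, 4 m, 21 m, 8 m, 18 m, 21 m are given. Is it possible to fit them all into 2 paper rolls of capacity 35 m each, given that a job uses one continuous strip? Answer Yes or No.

No

Total = 95 m; ⌈95/35⌉ = 3.
At least 3 paper rolls are required, but only 2 are allowed.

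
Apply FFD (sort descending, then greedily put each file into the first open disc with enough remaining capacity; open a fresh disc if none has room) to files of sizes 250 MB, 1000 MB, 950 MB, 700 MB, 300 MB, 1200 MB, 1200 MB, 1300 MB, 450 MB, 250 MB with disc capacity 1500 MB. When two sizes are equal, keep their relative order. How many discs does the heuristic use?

6

Sorted descending: 1300, 1200, 1200, 1000, 950, 700, 450, 300, 250, 250.
  1300 → disc 1 (new)  [load 1300/1500]
  1200 → disc 2 (new)  [load 1200/1500]
  1200 → disc 3 (new)  [load 1200/1500]
  1000 → disc 4 (new)  [load 1000/1500]
  950 → disc 5 (new)  [load 950/1500]
  700 → disc 6 (new)  [load 700/1500]
  450 → disc 4  [load 1450/1500]
  300 → disc 2  [load 1500/1500]
  250 → disc 3  [load 1450/1500]
  250 → disc 5  [load 1200/1500]
6 discs opened.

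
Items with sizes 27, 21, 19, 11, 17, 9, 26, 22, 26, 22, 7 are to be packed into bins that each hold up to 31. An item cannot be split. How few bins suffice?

Total = 27 + 26 + 26 + 22 + 22 + 21 + 19 + 17 + 11 + 9 + 7 = 207.
Lower bound: ⌈207/31⌉ = 7 bins.
Also, 8 items each exceed 31/2, and no two of those can share a bin, so at least 8 bins are needed.
A packing using 8 bins:
  bin 1: 27 = 27
  bin 2: 26 = 26
  bin 3: 26 = 26
  bin 4: 22 + 9 = 31
  bin 5: 22 + 7 = 29
  bin 6: 21 = 21
  bin 7: 19 + 11 = 30
  bin 8: 17 = 17
This matches the lower bound, so 8 is optimal.

8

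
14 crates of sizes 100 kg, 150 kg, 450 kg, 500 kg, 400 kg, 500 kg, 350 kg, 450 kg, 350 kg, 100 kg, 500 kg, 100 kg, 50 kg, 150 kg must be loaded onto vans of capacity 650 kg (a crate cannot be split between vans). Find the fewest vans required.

8

Total = 500 + 500 + 500 + 450 + 450 + 400 + 350 + 350 + 150 + 150 + 100 + 100 + 100 + 50 = 4150 kg.
Lower bound: ⌈4150/650⌉ = 7 vans.
Also, 8 crates each exceed 325 kg, and no two of those can share a van, so at least 8 vans are needed.
A packing using 8 vans:
  van 1: 500 + 150 = 650
  van 2: 500 + 150 = 650
  van 3: 500 + 100 + 50 = 650
  van 4: 450 + 100 + 100 = 650
  van 5: 450 = 450
  van 6: 400 = 400
  van 7: 350 = 350
  van 8: 350 = 350
This matches the lower bound, so 8 is optimal.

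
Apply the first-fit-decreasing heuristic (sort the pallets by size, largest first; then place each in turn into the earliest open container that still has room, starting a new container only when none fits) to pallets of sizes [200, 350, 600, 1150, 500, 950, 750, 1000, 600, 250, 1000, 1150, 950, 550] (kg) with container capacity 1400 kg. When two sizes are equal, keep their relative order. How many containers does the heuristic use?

9

Sorted descending: 1150, 1150, 1000, 1000, 950, 950, 750, 600, 600, 550, 500, 350, 250, 200.
  1150 → container 1 (new)  [load 1150/1400]
  1150 → container 2 (new)  [load 1150/1400]
  1000 → container 3 (new)  [load 1000/1400]
  1000 → container 4 (new)  [load 1000/1400]
  950 → container 5 (new)  [load 950/1400]
  950 → container 6 (new)  [load 950/1400]
  750 → container 7 (new)  [load 750/1400]
  600 → container 7  [load 1350/1400]
  600 → container 8 (new)  [load 600/1400]
  550 → container 8  [load 1150/1400]
  500 → container 9 (new)  [load 500/1400]
  350 → container 3  [load 1350/1400]
  250 → container 1  [load 1400/1400]
  200 → container 2  [load 1350/1400]
9 containers opened.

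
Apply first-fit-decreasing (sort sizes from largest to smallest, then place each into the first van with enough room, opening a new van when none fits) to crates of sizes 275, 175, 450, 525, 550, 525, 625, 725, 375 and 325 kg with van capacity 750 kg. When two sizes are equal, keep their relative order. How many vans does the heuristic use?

Sorted descending: 725, 625, 550, 525, 525, 450, 375, 325, 275, 175.
  725 → van 1 (new)  [load 725/750]
  625 → van 2 (new)  [load 625/750]
  550 → van 3 (new)  [load 550/750]
  525 → van 4 (new)  [load 525/750]
  525 → van 5 (new)  [load 525/750]
  450 → van 6 (new)  [load 450/750]
  375 → van 7 (new)  [load 375/750]
  325 → van 7  [load 700/750]
  275 → van 6  [load 725/750]
  175 → van 3  [load 725/750]
7 vans opened.

7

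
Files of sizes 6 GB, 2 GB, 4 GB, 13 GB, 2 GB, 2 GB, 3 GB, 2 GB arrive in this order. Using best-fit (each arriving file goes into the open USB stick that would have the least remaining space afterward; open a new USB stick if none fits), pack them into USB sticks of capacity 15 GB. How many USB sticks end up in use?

  6 → USB stick 1 (new)  [load 6/15]
  2 → USB stick 1  [load 8/15]
  4 → USB stick 1  [load 12/15]
  13 → USB stick 2 (new)  [load 13/15]
  2 → USB stick 2  [load 15/15]
  2 → USB stick 1  [load 14/15]
  3 → USB stick 3 (new)  [load 3/15]
  2 → USB stick 3  [load 5/15]
3 USB sticks opened.

3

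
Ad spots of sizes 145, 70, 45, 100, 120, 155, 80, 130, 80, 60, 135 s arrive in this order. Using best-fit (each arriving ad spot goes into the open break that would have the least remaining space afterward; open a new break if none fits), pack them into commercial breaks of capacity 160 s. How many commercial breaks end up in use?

  145 → break 1 (new)  [load 145/160]
  70 → break 2 (new)  [load 70/160]
  45 → break 2  [load 115/160]
  100 → break 3 (new)  [load 100/160]
  120 → break 4 (new)  [load 120/160]
  155 → break 5 (new)  [load 155/160]
  80 → break 6 (new)  [load 80/160]
  130 → break 7 (new)  [load 130/160]
  80 → break 6  [load 160/160]
  60 → break 3  [load 160/160]
  135 → break 8 (new)  [load 135/160]
8 commercial breaks opened.

8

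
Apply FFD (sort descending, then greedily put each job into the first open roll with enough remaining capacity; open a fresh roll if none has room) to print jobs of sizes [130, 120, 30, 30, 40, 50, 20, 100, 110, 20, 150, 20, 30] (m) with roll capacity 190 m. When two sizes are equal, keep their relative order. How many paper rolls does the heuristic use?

Sorted descending: 150, 130, 120, 110, 100, 50, 40, 30, 30, 30, 20, 20, 20.
  150 → roll 1 (new)  [load 150/190]
  130 → roll 2 (new)  [load 130/190]
  120 → roll 3 (new)  [load 120/190]
  110 → roll 4 (new)  [load 110/190]
  100 → roll 5 (new)  [load 100/190]
  50 → roll 2  [load 180/190]
  40 → roll 1  [load 190/190]
  30 → roll 3  [load 150/190]
  30 → roll 3  [load 180/190]
  30 → roll 4  [load 140/190]
  20 → roll 4  [load 160/190]
  20 → roll 4  [load 180/190]
  20 → roll 5  [load 120/190]
5 paper rolls opened.

5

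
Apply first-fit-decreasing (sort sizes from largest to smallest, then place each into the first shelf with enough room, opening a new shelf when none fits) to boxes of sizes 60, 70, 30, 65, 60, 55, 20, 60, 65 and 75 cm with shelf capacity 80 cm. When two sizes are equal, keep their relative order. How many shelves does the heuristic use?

Sorted descending: 75, 70, 65, 65, 60, 60, 60, 55, 30, 20.
  75 → shelf 1 (new)  [load 75/80]
  70 → shelf 2 (new)  [load 70/80]
  65 → shelf 3 (new)  [load 65/80]
  65 → shelf 4 (new)  [load 65/80]
  60 → shelf 5 (new)  [load 60/80]
  60 → shelf 6 (new)  [load 60/80]
  60 → shelf 7 (new)  [load 60/80]
  55 → shelf 8 (new)  [load 55/80]
  30 → shelf 9 (new)  [load 30/80]
  20 → shelf 5  [load 80/80]
9 shelves opened.

9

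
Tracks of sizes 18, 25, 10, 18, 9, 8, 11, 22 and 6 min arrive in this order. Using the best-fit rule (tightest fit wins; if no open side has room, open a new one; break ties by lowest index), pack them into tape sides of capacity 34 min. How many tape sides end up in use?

4

  18 → side 1 (new)  [load 18/34]
  25 → side 2 (new)  [load 25/34]
  10 → side 1  [load 28/34]
  18 → side 3 (new)  [load 18/34]
  9 → side 2  [load 34/34]
  8 → side 3  [load 26/34]
  11 → side 4 (new)  [load 11/34]
  22 → side 4  [load 33/34]
  6 → side 1  [load 34/34]
4 tape sides opened.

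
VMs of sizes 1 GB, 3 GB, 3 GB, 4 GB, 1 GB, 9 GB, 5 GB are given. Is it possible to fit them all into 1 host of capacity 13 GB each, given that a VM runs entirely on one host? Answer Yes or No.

No

Total = 26 GB; ⌈26/13⌉ = 2.
At least 2 hosts are required, but only 1 is allowed.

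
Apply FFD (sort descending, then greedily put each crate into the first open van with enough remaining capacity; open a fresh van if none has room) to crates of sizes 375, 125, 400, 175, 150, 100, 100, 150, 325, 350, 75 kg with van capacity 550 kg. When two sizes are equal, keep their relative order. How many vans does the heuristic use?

5

Sorted descending: 400, 375, 350, 325, 175, 150, 150, 125, 100, 100, 75.
  400 → van 1 (new)  [load 400/550]
  375 → van 2 (new)  [load 375/550]
  350 → van 3 (new)  [load 350/550]
  325 → van 4 (new)  [load 325/550]
  175 → van 2  [load 550/550]
  150 → van 1  [load 550/550]
  150 → van 3  [load 500/550]
  125 → van 4  [load 450/550]
  100 → van 4  [load 550/550]
  100 → van 5 (new)  [load 100/550]
  75 → van 5  [load 175/550]
5 vans opened.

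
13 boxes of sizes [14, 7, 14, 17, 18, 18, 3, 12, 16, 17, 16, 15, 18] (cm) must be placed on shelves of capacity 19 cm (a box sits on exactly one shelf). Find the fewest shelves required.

Total = 18 + 18 + 18 + 17 + 17 + 16 + 16 + 15 + 14 + 14 + 12 + 7 + 3 = 185 cm.
Lower bound: ⌈185/19⌉ = 10 shelves.
Also, 11 boxes each exceed 19/2 cm, and no two of those can share a shelf, so at least 11 shelves are needed.
A packing using 11 shelves:
  shelf 1: 18 = 18
  shelf 2: 18 = 18
  shelf 3: 18 = 18
  shelf 4: 17 = 17
  shelf 5: 17 = 17
  shelf 6: 16 + 3 = 19
  shelf 7: 16 = 16
  shelf 8: 15 = 15
  shelf 9: 14 = 14
  shelf 10: 14 = 14
  shelf 11: 12 + 7 = 19
This matches the lower bound, so 11 is optimal.

11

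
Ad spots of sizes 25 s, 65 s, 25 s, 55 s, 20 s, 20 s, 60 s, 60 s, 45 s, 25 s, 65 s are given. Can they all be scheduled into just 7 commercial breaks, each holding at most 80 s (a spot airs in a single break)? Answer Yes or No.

A valid assignment using 7 commercial breaks:
  break 1: 65 = 65
  break 2: 65 = 65
  break 3: 60 + 20 = 80
  break 4: 60 + 20 = 80
  break 5: 55 + 25 = 80
  break 6: 45 + 25 = 70
  break 7: 25 = 25
Every load is within 80 s, so 7 commercial breaks suffice.

Yes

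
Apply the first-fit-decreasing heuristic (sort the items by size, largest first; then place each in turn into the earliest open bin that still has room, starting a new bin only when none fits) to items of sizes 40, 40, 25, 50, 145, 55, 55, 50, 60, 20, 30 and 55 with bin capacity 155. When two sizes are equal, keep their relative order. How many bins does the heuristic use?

Sorted descending: 145, 60, 55, 55, 55, 50, 50, 40, 40, 30, 25, 20.
  145 → bin 1 (new)  [load 145/155]
  60 → bin 2 (new)  [load 60/155]
  55 → bin 2  [load 115/155]
  55 → bin 3 (new)  [load 55/155]
  55 → bin 3  [load 110/155]
  50 → bin 4 (new)  [load 50/155]
  50 → bin 4  [load 100/155]
  40 → bin 2  [load 155/155]
  40 → bin 3  [load 150/155]
  30 → bin 4  [load 130/155]
  25 → bin 4  [load 155/155]
  20 → bin 5 (new)  [load 20/155]
5 bins opened.

5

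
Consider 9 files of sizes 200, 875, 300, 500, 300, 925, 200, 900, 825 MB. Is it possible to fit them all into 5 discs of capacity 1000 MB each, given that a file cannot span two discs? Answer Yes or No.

No

Total = 5025 MB; ⌈5025/1000⌉ = 6.
At least 6 discs are required, but only 5 are allowed.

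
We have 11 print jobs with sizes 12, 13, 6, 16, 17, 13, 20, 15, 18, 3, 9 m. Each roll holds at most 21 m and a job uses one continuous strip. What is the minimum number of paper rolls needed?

8

Total = 20 + 18 + 17 + 16 + 15 + 13 + 13 + 12 + 9 + 6 + 3 = 142 m.
Lower bound: ⌈142/21⌉ = 7 paper rolls.
Also, 8 print jobs each exceed 21/2 m, and no two of those can share a roll, so at least 8 paper rolls are needed.
A packing using 8 paper rolls:
  roll 1: 20 = 20
  roll 2: 18 + 3 = 21
  roll 3: 17 = 17
  roll 4: 16 = 16
  roll 5: 15 + 6 = 21
  roll 6: 13 = 13
  roll 7: 13 = 13
  roll 8: 12 + 9 = 21
This matches the lower bound, so 8 is optimal.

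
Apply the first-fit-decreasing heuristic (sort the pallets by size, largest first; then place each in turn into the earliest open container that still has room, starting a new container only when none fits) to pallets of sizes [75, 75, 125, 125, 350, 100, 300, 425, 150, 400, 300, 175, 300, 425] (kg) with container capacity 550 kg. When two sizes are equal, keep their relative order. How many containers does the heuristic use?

7

Sorted descending: 425, 425, 400, 350, 300, 300, 300, 175, 150, 125, 125, 100, 75, 75.
  425 → container 1 (new)  [load 425/550]
  425 → container 2 (new)  [load 425/550]
  400 → container 3 (new)  [load 400/550]
  350 → container 4 (new)  [load 350/550]
  300 → container 5 (new)  [load 300/550]
  300 → container 6 (new)  [load 300/550]
  300 → container 7 (new)  [load 300/550]
  175 → container 4  [load 525/550]
  150 → container 3  [load 550/550]
  125 → container 1  [load 550/550]
  125 → container 2  [load 550/550]
  100 → container 5  [load 400/550]
  75 → container 5  [load 475/550]
  75 → container 5  [load 550/550]
7 containers opened.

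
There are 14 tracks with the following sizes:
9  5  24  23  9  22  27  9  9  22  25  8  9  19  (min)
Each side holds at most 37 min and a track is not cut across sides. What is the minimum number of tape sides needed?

7

Total = 27 + 25 + 24 + 23 + 22 + 22 + 19 + 9 + 9 + 9 + 9 + 9 + 8 + 5 = 220 min.
Lower bound: ⌈220/37⌉ = 6 tape sides.
Also, 7 tracks each exceed 37/2 min, and no two of those can share a side, so at least 7 tape sides are needed.
A packing using 7 tape sides:
  side 1: 27 + 9 = 36
  side 2: 25 + 9 = 34
  side 3: 24 + 9 = 33
  side 4: 23 + 9 + 5 = 37
  side 5: 22 + 9 = 31
  side 6: 22 + 8 = 30
  side 7: 19 = 19
This matches the lower bound, so 7 is optimal.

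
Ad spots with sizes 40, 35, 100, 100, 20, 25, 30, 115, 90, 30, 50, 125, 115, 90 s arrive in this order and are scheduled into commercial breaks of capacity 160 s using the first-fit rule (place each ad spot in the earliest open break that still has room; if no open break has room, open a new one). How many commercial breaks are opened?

  40 → break 1 (new)  [load 40/160]
  35 → break 1  [load 75/160]
  100 → break 2 (new)  [load 100/160]
  100 → break 3 (new)  [load 100/160]
  20 → break 1  [load 95/160]
  25 → break 1  [load 120/160]
  30 → break 1  [load 150/160]
  115 → break 4 (new)  [load 115/160]
  90 → break 5 (new)  [load 90/160]
  30 → break 2  [load 130/160]
  50 → break 3  [load 150/160]
  125 → break 6 (new)  [load 125/160]
  115 → break 7 (new)  [load 115/160]
  90 → break 8 (new)  [load 90/160]
8 commercial breaks opened.

8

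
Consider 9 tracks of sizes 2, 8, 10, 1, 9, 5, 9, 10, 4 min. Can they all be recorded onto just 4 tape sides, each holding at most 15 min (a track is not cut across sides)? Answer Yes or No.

No

Total = 58 min; ⌈58/15⌉ = 4.
5 tracks each exceed half the capacity and cannot share a side, forcing at least 5 tape sides.
At least 5 tape sides are required, but only 4 are allowed.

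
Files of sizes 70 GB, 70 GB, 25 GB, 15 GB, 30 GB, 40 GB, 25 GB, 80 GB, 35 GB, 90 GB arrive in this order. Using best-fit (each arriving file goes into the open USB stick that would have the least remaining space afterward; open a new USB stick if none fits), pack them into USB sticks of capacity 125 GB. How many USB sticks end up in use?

  70 → USB stick 1 (new)  [load 70/125]
  70 → USB stick 2 (new)  [load 70/125]
  25 → USB stick 1  [load 95/125]
  15 → USB stick 1  [load 110/125]
  30 → USB stick 2  [load 100/125]
  40 → USB stick 3 (new)  [load 40/125]
  25 → USB stick 2  [load 125/125]
  80 → USB stick 3  [load 120/125]
  35 → USB stick 4 (new)  [load 35/125]
  90 → USB stick 4  [load 125/125]
4 USB sticks opened.

4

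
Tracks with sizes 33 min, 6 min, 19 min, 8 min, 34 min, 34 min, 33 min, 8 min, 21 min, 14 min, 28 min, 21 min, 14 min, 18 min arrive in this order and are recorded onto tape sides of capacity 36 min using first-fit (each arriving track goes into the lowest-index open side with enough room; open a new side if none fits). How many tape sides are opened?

  33 → side 1 (new)  [load 33/36]
  6 → side 2 (new)  [load 6/36]
  19 → side 2  [load 25/36]
  8 → side 2  [load 33/36]
  34 → side 3 (new)  [load 34/36]
  34 → side 4 (new)  [load 34/36]
  33 → side 5 (new)  [load 33/36]
  8 → side 6 (new)  [load 8/36]
  21 → side 6  [load 29/36]
  14 → side 7 (new)  [load 14/36]
  28 → side 8 (new)  [load 28/36]
  21 → side 7  [load 35/36]
  14 → side 9 (new)  [load 14/36]
  18 → side 9  [load 32/36]
9 tape sides opened.

9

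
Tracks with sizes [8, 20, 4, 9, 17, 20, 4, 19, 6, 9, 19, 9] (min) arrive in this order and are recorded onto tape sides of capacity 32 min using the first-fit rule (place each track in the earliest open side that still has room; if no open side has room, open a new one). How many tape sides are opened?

  8 → side 1 (new)  [load 8/32]
  20 → side 1  [load 28/32]
  4 → side 1  [load 32/32]
  9 → side 2 (new)  [load 9/32]
  17 → side 2  [load 26/32]
  20 → side 3 (new)  [load 20/32]
  4 → side 2  [load 30/32]
  19 → side 4 (new)  [load 19/32]
  6 → side 3  [load 26/32]
  9 → side 4  [load 28/32]
  19 → side 5 (new)  [load 19/32]
  9 → side 5  [load 28/32]
5 tape sides opened.

5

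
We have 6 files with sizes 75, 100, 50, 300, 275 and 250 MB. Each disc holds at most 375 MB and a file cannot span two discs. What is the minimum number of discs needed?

Total = 300 + 275 + 250 + 100 + 75 + 50 = 1050 MB.
Lower bound: ⌈1050/375⌉ = 3 discs.
A packing using 3 discs:
  disc 1: 300 + 75 = 375
  disc 2: 275 + 100 = 375
  disc 3: 250 + 50 = 300
This matches the lower bound, so 3 is optimal.

3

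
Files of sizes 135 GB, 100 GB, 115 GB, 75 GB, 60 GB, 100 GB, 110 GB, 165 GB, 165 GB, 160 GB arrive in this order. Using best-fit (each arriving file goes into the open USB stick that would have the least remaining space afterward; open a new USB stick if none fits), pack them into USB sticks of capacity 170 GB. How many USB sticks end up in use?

  135 → USB stick 1 (new)  [load 135/170]
  100 → USB stick 2 (new)  [load 100/170]
  115 → USB stick 3 (new)  [load 115/170]
  75 → USB stick 4 (new)  [load 75/170]
  60 → USB stick 2  [load 160/170]
  100 → USB stick 5 (new)  [load 100/170]
  110 → USB stick 6 (new)  [load 110/170]
  165 → USB stick 7 (new)  [load 165/170]
  165 → USB stick 8 (new)  [load 165/170]
  160 → USB stick 9 (new)  [load 160/170]
9 USB sticks opened.

9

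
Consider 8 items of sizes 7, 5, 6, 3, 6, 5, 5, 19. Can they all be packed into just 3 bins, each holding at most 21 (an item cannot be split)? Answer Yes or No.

A valid assignment using 3 bins:
  bin 1: 19 = 19
  bin 2: 7 + 6 + 6 = 19
  bin 3: 5 + 5 + 5 + 3 = 18
Every load is within 21, so 3 bins suffice.

Yes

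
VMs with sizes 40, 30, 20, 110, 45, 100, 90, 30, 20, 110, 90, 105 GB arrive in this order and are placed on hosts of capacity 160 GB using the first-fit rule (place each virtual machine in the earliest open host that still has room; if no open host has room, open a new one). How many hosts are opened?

7

  40 → host 1 (new)  [load 40/160]
  30 → host 1  [load 70/160]
  20 → host 1  [load 90/160]
  110 → host 2 (new)  [load 110/160]
  45 → host 1  [load 135/160]
  100 → host 3 (new)  [load 100/160]
  90 → host 4 (new)  [load 90/160]
  30 → host 2  [load 140/160]
  20 → host 1  [load 155/160]
  110 → host 5 (new)  [load 110/160]
  90 → host 6 (new)  [load 90/160]
  105 → host 7 (new)  [load 105/160]
7 hosts opened.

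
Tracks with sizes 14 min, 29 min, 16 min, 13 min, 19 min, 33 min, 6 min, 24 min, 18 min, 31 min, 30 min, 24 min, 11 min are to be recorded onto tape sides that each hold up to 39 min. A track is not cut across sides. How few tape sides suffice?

8

Total = 33 + 31 + 30 + 29 + 24 + 24 + 19 + 18 + 16 + 14 + 13 + 11 + 6 = 268 min.
Lower bound: ⌈268/39⌉ = 7 tape sides.
A packing using 8 tape sides:
  side 1: 33 + 6 = 39
  side 2: 31 = 31
  side 3: 30 = 30
  side 4: 29 = 29
  side 5: 24 + 14 = 38
  side 6: 24 + 13 = 37
  side 7: 19 + 18 = 37
  side 8: 16 + 11 = 27
No arrangement into 7 tape sides stays within capacity, so 8 is optimal.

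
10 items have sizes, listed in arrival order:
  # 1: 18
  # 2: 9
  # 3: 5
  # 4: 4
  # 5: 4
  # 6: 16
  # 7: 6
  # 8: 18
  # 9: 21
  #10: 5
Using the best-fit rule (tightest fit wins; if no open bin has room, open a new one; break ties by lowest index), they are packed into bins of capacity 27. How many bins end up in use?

5

  18 → bin 1 (new)  [load 18/27]
  9 → bin 1  [load 27/27]
  5 → bin 2 (new)  [load 5/27]
  4 → bin 2  [load 9/27]
  4 → bin 2  [load 13/27]
  16 → bin 3 (new)  [load 16/27]
  6 → bin 3  [load 22/27]
  18 → bin 4 (new)  [load 18/27]
  21 → bin 5 (new)  [load 21/27]
  5 → bin 3  [load 27/27]
5 bins opened.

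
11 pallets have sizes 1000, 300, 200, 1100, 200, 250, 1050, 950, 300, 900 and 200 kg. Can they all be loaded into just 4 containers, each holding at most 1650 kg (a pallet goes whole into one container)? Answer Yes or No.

Total = 6450 kg; ⌈6450/1650⌉ = 4.
5 pallets each exceed half the capacity and cannot share a container, forcing at least 5 containers.
At least 5 containers are required, but only 4 are allowed.

No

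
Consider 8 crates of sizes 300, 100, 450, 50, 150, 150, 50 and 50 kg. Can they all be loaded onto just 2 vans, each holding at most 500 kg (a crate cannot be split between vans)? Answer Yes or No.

No

Total = 1300 kg; ⌈1300/500⌉ = 3.
At least 3 vans are required, but only 2 are allowed.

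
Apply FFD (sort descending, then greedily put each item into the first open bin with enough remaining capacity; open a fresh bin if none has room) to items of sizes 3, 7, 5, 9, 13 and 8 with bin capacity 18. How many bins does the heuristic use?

Sorted descending: 13, 9, 8, 7, 5, 3.
  13 → bin 1 (new)  [load 13/18]
  9 → bin 2 (new)  [load 9/18]
  8 → bin 2  [load 17/18]
  7 → bin 3 (new)  [load 7/18]
  5 → bin 1  [load 18/18]
  3 → bin 3  [load 10/18]
3 bins opened.

3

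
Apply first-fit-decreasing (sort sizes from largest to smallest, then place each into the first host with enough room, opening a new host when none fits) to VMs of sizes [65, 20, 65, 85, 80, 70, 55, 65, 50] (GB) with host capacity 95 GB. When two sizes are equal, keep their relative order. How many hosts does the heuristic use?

Sorted descending: 85, 80, 70, 65, 65, 65, 55, 50, 20.
  85 → host 1 (new)  [load 85/95]
  80 → host 2 (new)  [load 80/95]
  70 → host 3 (new)  [load 70/95]
  65 → host 4 (new)  [load 65/95]
  65 → host 5 (new)  [load 65/95]
  65 → host 6 (new)  [load 65/95]
  55 → host 7 (new)  [load 55/95]
  50 → host 8 (new)  [load 50/95]
  20 → host 3  [load 90/95]
8 hosts opened.

8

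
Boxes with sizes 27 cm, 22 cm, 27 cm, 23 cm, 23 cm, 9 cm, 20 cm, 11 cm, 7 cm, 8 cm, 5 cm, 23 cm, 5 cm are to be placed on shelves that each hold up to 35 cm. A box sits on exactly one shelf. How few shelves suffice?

7

Total = 27 + 27 + 23 + 23 + 23 + 22 + 20 + 11 + 9 + 8 + 7 + 5 + 5 = 210 cm.
Lower bound: ⌈210/35⌉ = 6 shelves.
Also, 7 boxes each exceed 35/2 cm, and no two of those can share a shelf, so at least 7 shelves are needed.
A packing using 7 shelves:
  shelf 1: 27 + 8 = 35
  shelf 2: 27 + 7 = 34
  shelf 3: 23 + 11 = 34
  shelf 4: 23 + 9 = 32
  shelf 5: 23 + 5 + 5 = 33
  shelf 6: 22 = 22
  shelf 7: 20 = 20
This matches the lower bound, so 7 is optimal.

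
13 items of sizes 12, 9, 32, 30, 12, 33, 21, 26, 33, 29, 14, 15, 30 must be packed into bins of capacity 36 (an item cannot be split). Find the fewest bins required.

10

Total = 33 + 33 + 32 + 30 + 30 + 29 + 26 + 21 + 15 + 14 + 12 + 12 + 9 = 296.
Lower bound: ⌈296/36⌉ = 9 bins.
A packing using 10 bins:
  bin 1: 33 = 33
  bin 2: 33 = 33
  bin 3: 32 = 32
  bin 4: 30 = 30
  bin 5: 30 = 30
  bin 6: 29 = 29
  bin 7: 26 + 9 = 35
  bin 8: 21 + 15 = 36
  bin 9: 14 + 12 = 26
  bin 10: 12 = 12
No arrangement into 9 bins stays within capacity, so 10 is optimal.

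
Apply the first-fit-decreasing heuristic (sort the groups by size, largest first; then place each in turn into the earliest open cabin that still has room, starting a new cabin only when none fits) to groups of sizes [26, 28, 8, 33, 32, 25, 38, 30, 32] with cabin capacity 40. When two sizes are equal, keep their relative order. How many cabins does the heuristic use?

8

Sorted descending: 38, 33, 32, 32, 30, 28, 26, 25, 8.
  38 → cabin 1 (new)  [load 38/40]
  33 → cabin 2 (new)  [load 33/40]
  32 → cabin 3 (new)  [load 32/40]
  32 → cabin 4 (new)  [load 32/40]
  30 → cabin 5 (new)  [load 30/40]
  28 → cabin 6 (new)  [load 28/40]
  26 → cabin 7 (new)  [load 26/40]
  25 → cabin 8 (new)  [load 25/40]
  8 → cabin 3  [load 40/40]
8 cabins opened.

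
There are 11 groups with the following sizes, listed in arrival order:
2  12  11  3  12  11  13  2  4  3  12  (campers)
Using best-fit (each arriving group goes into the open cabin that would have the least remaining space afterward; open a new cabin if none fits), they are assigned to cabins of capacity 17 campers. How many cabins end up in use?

6

  2 → cabin 1 (new)  [load 2/17]
  12 → cabin 1  [load 14/17]
  11 → cabin 2 (new)  [load 11/17]
  3 → cabin 1  [load 17/17]
  12 → cabin 3 (new)  [load 12/17]
  11 → cabin 4 (new)  [load 11/17]
  13 → cabin 5 (new)  [load 13/17]
  2 → cabin 5  [load 15/17]
  4 → cabin 3  [load 16/17]
  3 → cabin 2  [load 14/17]
  12 → cabin 6 (new)  [load 12/17]
6 cabins opened.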